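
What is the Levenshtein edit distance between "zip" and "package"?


Word 1: "zip" (length 3)
Word 2: "package" (length 7)
One optimal edit sequence (insert/delete/substitute each cost 1):
  1. insert 'p'  (+1)
  2. insert 'a'  (+1)
  3. insert 'c'  (+1)
  4. insert 'k'  (+1)
  5. substitute 'z' -> 'a'  (+1)
  6. substitute 'i' -> 'g'  (+1)
  7. substitute 'p' -> 'e'  (+1)
Total edit operations: 7
Edit distance = 7


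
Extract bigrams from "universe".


Word: "universe" (length 8)
Number of bigrams = 8 - 2 + 1 = 7
  Position 0: "un"
  Position 1: "ni"
  Position 2: "iv"
  Position 3: "ve"
  Position 4: "er"
  Position 5: "rs"
  Position 6: "se"
Bigrams = "un", "ni", "iv", "ve", "er", "rs", "se"


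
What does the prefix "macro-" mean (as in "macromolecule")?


Prefix: macro-
Example: macromolecule = macro- + molecule
Meaning = large


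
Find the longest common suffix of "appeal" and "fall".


Word 1: "appeal"
Word 2: "fall"
Comparing from end:
  Pos -1: 'l' == 'l'
  Pos -2: 'a' != 'l' (stop)
LCS = "l" (length 1)


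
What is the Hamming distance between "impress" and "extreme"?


Comparing character by character (same length = 7):
  Pos 0: 'i' vs 'e' !=
  Pos 1: 'm' vs 'x' !=
  Pos 2: 'p' vs 't' !=
  Pos 3: 'r' vs 'r' =
  Pos 4: 'e' vs 'e' =
  Pos 5: 's' vs 'm' !=
  Pos 6: 's' vs 'e' !=
Hamming distance = 5


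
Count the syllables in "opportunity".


Word: "opportunity"
Syllable breakdown: op-por-tu-ni-ty
Counting: 5 parts
= 5 syllables


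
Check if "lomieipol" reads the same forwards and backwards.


Word: "lomieipol"
Reversed: "lopieimol"
Forward == Backward? lomieipol != lopieimol
Palindrome = No


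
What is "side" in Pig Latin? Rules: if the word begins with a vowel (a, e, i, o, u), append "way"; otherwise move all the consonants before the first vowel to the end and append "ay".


Word: "side"
Starts with consonant(s) → move to end, add 'ay'
Consonant cluster: "s"
Pig Latin = "idesay"


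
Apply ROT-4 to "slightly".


Word: "slightly"
Shift: 4
Each letter → (letter + shift) mod 26:
  's' (18) + 4 = 22 → 'w'
  'l' (11) + 4 = 15 → 'p'
  'i' (8) + 4 = 12 → 'm'
  'g' (6) + 4 = 10 → 'k'
  'h' (7) + 4 = 11 → 'l'
  't' (19) + 4 = 23 → 'x'
  'l' (11) + 4 = 15 → 'p'
  'y' (24) + 4 = 2 → 'c'
Result = "wpmklxpc"


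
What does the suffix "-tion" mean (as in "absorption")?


Suffix: -tion
Example: absorption (absorb + -tion, with a spelling change)
Meaning = act or process


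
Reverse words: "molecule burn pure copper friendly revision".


Original: "molecule burn pure copper friendly revision"
Words (1..n): molecule | burn | pure | copper | friendly | revision
Reversed (n..1): revision | friendly | copper | pure | burn | molecule
Result = "revision friendly copper pure burn molecule"


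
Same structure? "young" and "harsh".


Pattern of "young": [0, 1, 2, 3, 4]
Pattern of "harsh": [0, 1, 2, 3, 0]
Patterns do not match
Same pattern = No


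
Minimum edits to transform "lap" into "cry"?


Word 1: "lap" (length 3)
Word 2: "cry" (length 3)
One optimal edit sequence (insert/delete/substitute each cost 1):
  1. substitute 'l' -> 'c'  (+1)
  2. substitute 'a' -> 'r'  (+1)
  3. substitute 'p' -> 'y'  (+1)
Total edit operations: 3
Edit distance = 3


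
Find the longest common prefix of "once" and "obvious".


Word 1: "once"
Word 2: "obvious"
Comparing from start:
  Pos 0: 'o' == 'o'
  Pos 1: 'n' != 'b' (stop)
LCP = "o" (length 1)


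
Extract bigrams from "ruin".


Word: "ruin" (length 4)
Number of bigrams = 4 - 2 + 1 = 3
  Position 0: "ru"
  Position 1: "ui"
  Position 2: "in"
Bigrams = "ru", "ui", "in"


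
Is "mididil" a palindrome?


Word: "mididil"
Reversed: "lididim"
Forward == Backward? mididil != lididim
Palindrome = No


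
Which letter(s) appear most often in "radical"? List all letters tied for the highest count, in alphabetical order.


Word: "radical"
Letter counts:
  'a': 2
  'c': 1
  'd': 1
  'i': 1
  'l': 1
  'r': 1
Maximum count = 2
Most frequent = 'a' (2 times each)


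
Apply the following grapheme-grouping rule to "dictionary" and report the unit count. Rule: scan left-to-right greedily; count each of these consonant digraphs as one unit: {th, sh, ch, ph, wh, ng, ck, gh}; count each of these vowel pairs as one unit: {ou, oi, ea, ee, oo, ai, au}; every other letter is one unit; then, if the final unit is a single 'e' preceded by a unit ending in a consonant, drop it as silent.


Word: "dictionary" (10 letters)
Left-to-right scan:
  1. 'd' (letter)
  2. 'i' (letter)
  3. 'c' (letter)
  4. 't' (letter)
  5. 'i' (letter)
  6. 'o' (letter)
  7. 'n' (letter)
  8. 'a' (letter)
  9. 'r' (letter)
  10. 'y' (letter)
Units from scan: 10
Sound units = 10 units


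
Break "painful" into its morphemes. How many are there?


Word: "painful"
Morphemes: pain | -ful
Each morpheme carries meaning
= 2 morphemes


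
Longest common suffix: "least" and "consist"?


Word 1: "least"
Word 2: "consist"
Comparing from end:
  Pos -1: 't' == 't'
  Pos -2: 's' == 's'
  Pos -3: 'a' != 'i' (stop)
LCS = "st" (length 2)


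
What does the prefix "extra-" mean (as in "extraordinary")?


Prefix: extra-
Example: extraordinary = extra- + ordinary
Meaning = beyond


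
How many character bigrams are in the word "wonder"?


Word: "wonder" (length 6)
Number of 2-grams = length - 2 + 1 = 6 - 2 + 1
= 5


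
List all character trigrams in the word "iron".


Word: "iron" (length 4)
Number of trigrams = 4 - 3 + 1 = 2
  Position 0: "iro"
  Position 1: "ron"
Trigrams = "iro", "ron"


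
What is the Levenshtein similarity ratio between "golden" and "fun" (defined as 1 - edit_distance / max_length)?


Word 1: "golden" (length 6)
Word 2: "fun" (length 3)
One optimal edit sequence:
  1. delete 'g'  (+1)
  2. delete 'o'  (+1)
  3. delete 'l'  (+1)
  4. substitute 'd' -> 'f'  (+1)
  5. substitute 'e' -> 'u'  (+1)
  6. keep 'n'
Edit distance = 5
Max length = max(6, 3) = 6
Similarity = 1 - 5/6
= 0.1667


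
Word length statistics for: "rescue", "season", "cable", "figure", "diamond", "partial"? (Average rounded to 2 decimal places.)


Lengths: "rescue"=6, "season"=6, "cable"=5, "figure"=6, "diamond"=7, "partial"=7
Sum = 37, Count = 6
Average = 37/6 = 6.17
= avg=6.17, min=5, max=7


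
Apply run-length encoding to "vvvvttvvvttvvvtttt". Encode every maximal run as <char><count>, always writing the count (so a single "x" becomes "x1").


String: "vvvvttvvvttvvvtttt"
Scanning for consecutive runs:
  'v' x 4
  't' x 2
  'v' x 3
  't' x 2
  'v' x 3
  't' x 4
RLE = "v4t2v3t2v3t4"


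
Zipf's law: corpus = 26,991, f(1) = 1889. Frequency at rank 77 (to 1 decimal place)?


Zipf's law: f(r) = f(1) / r
f(1) = 1889
f(77) = 1889 / 77
= 24.5 occurrences


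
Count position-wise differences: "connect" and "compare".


Comparing character by character (same length = 7):
  Pos 0: 'c' vs 'c' =
  Pos 1: 'o' vs 'o' =
  Pos 2: 'n' vs 'm' !=
  Pos 3: 'n' vs 'p' !=
  Pos 4: 'e' vs 'a' !=
  Pos 5: 'c' vs 'r' !=
  Pos 6: 't' vs 'e' !=
Hamming distance = 5


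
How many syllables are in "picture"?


Word: "picture"
Syllable breakdown: pic | ture
Counting: 2 parts
= 2 syllables


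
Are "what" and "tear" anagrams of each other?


Word 1: "what" → sorted: ahtw
Word 2: "tear" → sorted: aert
Same letters? ahtw != aert
Anagram = No


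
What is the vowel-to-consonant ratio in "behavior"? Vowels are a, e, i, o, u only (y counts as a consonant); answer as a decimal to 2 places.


Word: "behavior"
Vowels (a,e,i,o,u): 4
Consonants: 4
Ratio = 4/4
= 1.00


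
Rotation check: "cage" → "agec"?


Word: "cage", Candidate: "agec"
Method: check if candidate is substring of word+word
"cagecage" contains "agec"? Yes
Is rotation = Yes


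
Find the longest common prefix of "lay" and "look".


Word 1: "lay"
Word 2: "look"
Comparing from start:
  Pos 0: 'l' == 'l'
  Pos 1: 'a' != 'o' (stop)
LCP = "l" (length 1)


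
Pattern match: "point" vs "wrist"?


Pattern of "point": [0, 1, 2, 3, 4]
Pattern of "wrist": [0, 1, 2, 3, 4]
Patterns match
Same pattern = Yes


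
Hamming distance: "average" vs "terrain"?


Comparing character by character (same length = 7):
  Pos 0: 'a' vs 't' !=
  Pos 1: 'v' vs 'e' !=
  Pos 2: 'e' vs 'r' !=
  Pos 3: 'r' vs 'r' =
  Pos 4: 'a' vs 'a' =
  Pos 5: 'g' vs 'i' !=
  Pos 6: 'e' vs 'n' !=
Hamming distance = 5


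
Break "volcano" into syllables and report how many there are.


Word: "volcano"
Syllable breakdown: vol-ca-no
Counting: 3 parts
= 3 syllables


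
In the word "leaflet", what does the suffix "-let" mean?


Suffix: -let
Example: leaflet = leaf + -let
Meaning = small


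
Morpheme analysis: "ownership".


Word: "ownership"
Morphemes: own | -er | -ship
Each morpheme carries meaning
= 3 morphemes


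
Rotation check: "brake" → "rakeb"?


Word: "brake", Candidate: "rakeb"
Method: check if candidate is substring of word+word
"brakebrake" contains "rakeb"? Yes
Is rotation = Yes


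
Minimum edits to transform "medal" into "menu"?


Word 1: "medal" (length 5)
Word 2: "menu" (length 4)
One optimal edit sequence (insert/delete/substitute each cost 1):
  1. keep 'm'
  2. keep 'e'
  3. delete 'd'  (+1)
  4. substitute 'a' -> 'n'  (+1)
  5. substitute 'l' -> 'u'  (+1)
Total edit operations: 3
Edit distance = 3


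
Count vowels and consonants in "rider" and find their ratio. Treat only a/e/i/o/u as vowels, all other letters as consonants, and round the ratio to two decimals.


Word: "rider"
Vowels (a,e,i,o,u): 2
Consonants: 3
Ratio = 2/3
= 0.67


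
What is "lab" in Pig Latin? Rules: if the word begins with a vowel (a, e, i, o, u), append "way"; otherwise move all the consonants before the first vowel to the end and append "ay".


Word: "lab"
Starts with consonant(s) → move to end, add 'ay'
Consonant cluster: "l"
Pig Latin = "ablay"


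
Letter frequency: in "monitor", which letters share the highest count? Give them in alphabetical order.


Word: "monitor"
Letter counts:
  'i': 1
  'm': 1
  'n': 1
  'o': 2
  'r': 1
  't': 1
Maximum count = 2
Most frequent = 'o' (2 times each)


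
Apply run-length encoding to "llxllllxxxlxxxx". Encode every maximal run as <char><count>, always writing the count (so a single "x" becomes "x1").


String: "llxllllxxxlxxxx"
Scanning for consecutive runs:
  'l' x 2
  'x' x 1
  'l' x 4
  'x' x 3
  'l' x 1
  'x' x 4
RLE = "l2x1l4x3l1x4"


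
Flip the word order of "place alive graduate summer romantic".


Original: "place alive graduate summer romantic"
Words (1..n): place | alive | graduate | summer | romantic
Reversed (n..1): romantic | summer | graduate | alive | place
Result = "romantic summer graduate alive place"


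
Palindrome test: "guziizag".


Word: "guziizag"
Reversed: "gaziizug"
Forward == Backward? guziizag != gaziizug
Palindrome = No


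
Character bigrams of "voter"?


Word: "voter" (length 5)
Number of bigrams = 5 - 2 + 1 = 4
  Position 0: "vo"
  Position 1: "ot"
  Position 2: "te"
  Position 3: "er"
Bigrams = "vo", "ot", "te", "er"


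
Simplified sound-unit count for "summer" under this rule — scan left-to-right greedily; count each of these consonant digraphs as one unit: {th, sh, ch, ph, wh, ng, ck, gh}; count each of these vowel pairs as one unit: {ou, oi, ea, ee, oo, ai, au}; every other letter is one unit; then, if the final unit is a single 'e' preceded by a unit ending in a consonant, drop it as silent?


Word: "summer" (6 letters)
Left-to-right scan:
  (1) 's' (letter)
  (2) 'u' (letter)
  (3) 'm' (letter)
  (4) 'm' (letter)
  (5) 'e' (letter)
  (6) 'r' (letter)
Units from scan: 6
Sound units = 6 units


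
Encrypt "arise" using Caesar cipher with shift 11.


Word: "arise"
Shift: 11
Each letter → (letter + shift) mod 26:
  'a' (0) + 11 = 11 → 'l'
  'r' (17) + 11 = 2 → 'c'
  'i' (8) + 11 = 19 → 't'
  's' (18) + 11 = 3 → 'd'
  'e' (4) + 11 = 15 → 'p'
Result = "lctdp"


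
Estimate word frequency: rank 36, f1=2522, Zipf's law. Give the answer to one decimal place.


Zipf's law: f(r) = f(1) / r
f(1) = 2522
f(36) = 2522 / 36
= 70.1 occurrences


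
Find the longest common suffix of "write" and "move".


Word 1: "write"
Word 2: "move"
Comparing from end:
  Pos -1: 'e' == 'e'
  Pos -2: 't' != 'v' (stop)
LCS = "e" (length 1)


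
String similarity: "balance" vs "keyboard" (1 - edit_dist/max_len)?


Word 1: "balance" (length 7)
Word 2: "keyboard" (length 8)
One optimal edit sequence:
  1. insert 'k'  (+1)
  2. substitute 'b' -> 'e'  (+1)
  3. substitute 'a' -> 'y'  (+1)
  4. substitute 'l' -> 'b'  (+1)
  5. substitute 'a' -> 'o'  (+1)
  6. substitute 'n' -> 'a'  (+1)
  7. substitute 'c' -> 'r'  (+1)
  8. substitute 'e' -> 'd'  (+1)
Edit distance = 8
Max length = max(7, 8) = 8
Similarity = 1 - 8/8
= 0.0000


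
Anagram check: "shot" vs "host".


Word 1: "shot" → sorted: host
Word 2: "host" → sorted: host
Same letters? host == host
Anagram = Yes


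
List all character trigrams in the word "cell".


Word: "cell" (length 4)
Number of trigrams = 4 - 3 + 1 = 2
  Position 0: "cel"
  Position 1: "ell"
Trigrams = "cel", "ell"


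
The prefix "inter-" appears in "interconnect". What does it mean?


Prefix: inter-
As in: interconnect -> inter- + connect
Meaning = between


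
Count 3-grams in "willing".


Word: "willing" (length 7)
Number of 3-grams = length - 3 + 1 = 7 - 3 + 1
= 5


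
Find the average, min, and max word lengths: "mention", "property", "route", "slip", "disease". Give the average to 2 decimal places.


Lengths: "mention"=7, "property"=8, "route"=5, "slip"=4, "disease"=7
Sum = 31, Count = 5
Average = 31/5 = 6.20
= avg=6.20, min=4, max=8


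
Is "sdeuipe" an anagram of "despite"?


Word 1: "despite" → sorted: deeipst
Word 2: "sdeuipe" → sorted: deeipsu
Same letters? deeipst != deeipsu
Anagram = No


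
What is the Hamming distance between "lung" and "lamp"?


Comparing character by character (same length = 4):
  Pos 0: 'l' vs 'l' =
  Pos 1: 'u' vs 'a' !=
  Pos 2: 'n' vs 'm' !=
  Pos 3: 'g' vs 'p' !=
Hamming distance = 3


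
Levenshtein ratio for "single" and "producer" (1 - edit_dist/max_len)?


Word 1: "single" (length 6)
Word 2: "producer" (length 8)
One optimal edit sequence:
  1. insert 'p'  (+1)
  2. substitute 's' -> 'r'  (+1)
  3. substitute 'i' -> 'o'  (+1)
  4. substitute 'n' -> 'd'  (+1)
  5. substitute 'g' -> 'u'  (+1)
  6. substitute 'l' -> 'c'  (+1)
  7. keep 'e'
  8. insert 'r'  (+1)
Edit distance = 7
Max length = max(6, 8) = 8
Similarity = 1 - 7/8
= 0.1250


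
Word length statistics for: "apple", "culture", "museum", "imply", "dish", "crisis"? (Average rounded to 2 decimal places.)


Lengths: "apple"=5, "culture"=7, "museum"=6, "imply"=5, "dish"=4, "crisis"=6
Sum = 33, Count = 6
Average = 33/6 = 5.50
= avg=5.50, min=4, max=7


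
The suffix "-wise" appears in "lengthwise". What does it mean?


Suffix: -wise
Example: lengthwise = length + -wise
Meaning = in the manner of


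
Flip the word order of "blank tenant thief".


Original: "blank tenant thief"
Words (1..n): blank | tenant | thief
Reversed (n..1): thief | tenant | blank
Result = "thief tenant blank"


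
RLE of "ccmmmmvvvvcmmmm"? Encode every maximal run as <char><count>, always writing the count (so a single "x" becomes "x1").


String: "ccmmmmvvvvcmmmm"
Scanning for consecutive runs:
  'c' x 2
  'm' x 4
  'v' x 4
  'c' x 1
  'm' x 4
RLE = "c2m4v4c1m4"


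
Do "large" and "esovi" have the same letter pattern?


Pattern of "large": [0, 1, 2, 3, 4]
Pattern of "esovi": [0, 1, 2, 3, 4]
Patterns match
Same pattern = Yes


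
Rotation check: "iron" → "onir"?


Word: "iron", Candidate: "onir"
Method: check if candidate is substring of word+word
"ironiron" contains "onir"? Yes
Is rotation = Yes


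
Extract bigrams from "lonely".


Word: "lonely" (length 6)
Number of bigrams = 6 - 2 + 1 = 5
  Position 0: "lo"
  Position 1: "on"
  Position 2: "ne"
  Position 3: "el"
  Position 4: "ly"
Bigrams = "lo", "on", "ne", "el", "ly"


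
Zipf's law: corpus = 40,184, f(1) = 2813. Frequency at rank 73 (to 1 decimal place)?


Zipf's law: f(r) = f(1) / r
f(1) = 2813
f(73) = 2813 / 73
= 38.5 occurrences


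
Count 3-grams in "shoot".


Word: "shoot" (length 5)
Number of 3-grams = length - 3 + 1 = 5 - 3 + 1
= 3


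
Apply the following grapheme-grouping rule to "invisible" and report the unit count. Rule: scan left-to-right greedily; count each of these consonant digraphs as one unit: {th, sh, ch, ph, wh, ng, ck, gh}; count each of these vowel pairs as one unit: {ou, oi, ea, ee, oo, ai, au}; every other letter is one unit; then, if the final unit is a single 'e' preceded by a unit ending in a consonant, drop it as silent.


Word: "invisible" (9 letters)
Left-to-right scan:
  (1) 'i' (letter)
  (2) 'n' (letter)
  (3) 'v' (letter)
  (4) 'i' (letter)
  (5) 's' (letter)
  (6) 'i' (letter)
  (7) 'b' (letter)
  (8) 'l' (letter)
  (9) 'e' (letter)
Units from scan: 9
Final unit is 'e' after a consonant -> drop as silent (-1)
Sound units = 8 units


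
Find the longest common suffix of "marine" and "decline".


Word 1: "marine"
Word 2: "decline"
Comparing from end:
  Pos -1: 'e' == 'e'
  Pos -2: 'n' == 'n'
  Pos -3: 'i' == 'i'
  Pos -4: 'r' != 'l' (stop)
LCS = "ine" (length 3)


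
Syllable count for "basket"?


Word: "basket"
Syllable breakdown: bas · ket
Counting: 2 parts
= 2 syllables


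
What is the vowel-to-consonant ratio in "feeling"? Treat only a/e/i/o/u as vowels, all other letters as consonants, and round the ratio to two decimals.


Word: "feeling"
Vowels (a,e,i,o,u): 3
Consonants: 4
Ratio = 3/4
= 0.75


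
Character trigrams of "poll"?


Word: "poll" (length 4)
Number of trigrams = 4 - 3 + 1 = 2
  Position 0: "pol"
  Position 1: "oll"
Trigrams = "pol", "oll"


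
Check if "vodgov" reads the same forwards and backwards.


Word: "vodgov"
Reversed: "vogdov"
Forward == Backward? vodgov != vogdov
Palindrome = No


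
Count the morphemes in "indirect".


Word: "indirect"
Morphemes: in- + direct
Each morpheme carries meaning
= 2 morphemes


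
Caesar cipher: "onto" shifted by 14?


Word: "onto"
Shift: 14
Each letter → (letter + shift) mod 26:
  'o' (14) + 14 = 2 → 'c'
  'n' (13) + 14 = 1 → 'b'
  't' (19) + 14 = 7 → 'h'
  'o' (14) + 14 = 2 → 'c'
Result = "cbhc"


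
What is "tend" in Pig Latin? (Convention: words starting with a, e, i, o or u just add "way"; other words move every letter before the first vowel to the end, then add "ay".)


Word: "tend"
Starts with consonant(s) → move to end, add 'ay'
Consonant cluster: "t"
Pig Latin = "endtay"


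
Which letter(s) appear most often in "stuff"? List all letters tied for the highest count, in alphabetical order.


Word: "stuff"
Letter counts:
  'f': 2
  's': 1
  't': 1
  'u': 1
Maximum count = 2
Most frequent = 'f' (2 times each)


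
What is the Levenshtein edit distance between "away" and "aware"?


Word 1: "away" (length 4)
Word 2: "aware" (length 5)
One optimal edit sequence (insert/delete/substitute each cost 1):
  1. keep 'a'
  2. keep 'w'
  3. keep 'a'
  4. insert 'r'  (+1)
  5. substitute 'y' -> 'e'  (+1)
Total edit operations: 2
Edit distance = 2


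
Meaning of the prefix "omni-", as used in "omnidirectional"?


Prefix: omni-
Example: omnidirectional (omni- + directional)
Meaning = all


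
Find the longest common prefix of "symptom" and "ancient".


Word 1: "symptom"
Word 2: "ancient"
Comparing from start:
  Pos 0: 's' != 'a' (stop)
LCP = "" (length 0)


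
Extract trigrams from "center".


Word: "center" (length 6)
Number of trigrams = 6 - 3 + 1 = 4
  Position 0: "cen"
  Position 1: "ent"
  Position 2: "nte"
  Position 3: "ter"
Trigrams = "cen", "ent", "nte", "ter"


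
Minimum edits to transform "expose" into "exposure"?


Word 1: "expose" (length 6)
Word 2: "exposure" (length 8)
One optimal edit sequence (insert/delete/substitute each cost 1):
  1. keep 'e'
  2. keep 'x'
  3. keep 'p'
  4. keep 'o'
  5. keep 's'
  6. insert 'u'  (+1)
  7. insert 'r'  (+1)
  8. keep 'e'
Total edit operations: 2
Edit distance = 2


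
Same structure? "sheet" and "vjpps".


Pattern of "sheet": [0, 1, 2, 2, 3]
Pattern of "vjpps": [0, 1, 2, 2, 3]
Patterns match
Same pattern = Yes


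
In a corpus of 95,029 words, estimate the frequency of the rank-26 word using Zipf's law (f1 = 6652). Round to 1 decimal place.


Zipf's law: f(r) = f(1) / r
f(1) = 6652
f(26) = 6652 / 26
= 255.8 occurrences


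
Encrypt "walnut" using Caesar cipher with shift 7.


Word: "walnut"
Shift: 7
Each letter → (letter + shift) mod 26:
  'w' (22) + 7 = 3 → 'd'
  'a' (0) + 7 = 7 → 'h'
  'l' (11) + 7 = 18 → 's'
  'n' (13) + 7 = 20 → 'u'
  'u' (20) + 7 = 1 → 'b'
  't' (19) + 7 = 0 → 'a'
Result = "dhsuba"


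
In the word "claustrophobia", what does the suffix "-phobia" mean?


Suffix: -phobia
As in: claustrophobia -> claustro- + -phobia
Meaning = fear of


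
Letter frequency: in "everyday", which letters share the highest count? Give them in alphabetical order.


Word: "everyday"
Letter counts:
  'a': 1
  'd': 1
  'e': 2
  'r': 1
  'v': 1
  'y': 2
Maximum count = 2
Most frequent = 'e', 'y' (2 times each)


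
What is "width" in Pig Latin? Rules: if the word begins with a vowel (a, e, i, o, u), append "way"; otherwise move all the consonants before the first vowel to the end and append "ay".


Word: "width"
Starts with consonant(s) → move to end, add 'ay'
Consonant cluster: "w"
Pig Latin = "idthway"


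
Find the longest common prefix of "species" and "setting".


Word 1: "species"
Word 2: "setting"
Comparing from start:
  Pos 0: 's' == 's'
  Pos 1: 'p' != 'e' (stop)
LCP = "s" (length 1)


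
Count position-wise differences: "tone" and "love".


Comparing character by character (same length = 4):
  Pos 0: 't' vs 'l' !=
  Pos 1: 'o' vs 'o' =
  Pos 2: 'n' vs 'v' !=
  Pos 3: 'e' vs 'e' =
Hamming distance = 2


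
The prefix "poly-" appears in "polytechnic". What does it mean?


Prefix: poly-
Example: polytechnic = poly- + technic
Meaning = many


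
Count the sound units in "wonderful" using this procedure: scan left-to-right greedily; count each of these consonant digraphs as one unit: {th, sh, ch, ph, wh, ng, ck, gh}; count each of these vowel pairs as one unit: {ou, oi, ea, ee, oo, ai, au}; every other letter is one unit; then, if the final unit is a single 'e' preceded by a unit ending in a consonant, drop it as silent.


Word: "wonderful" (9 letters)
Left-to-right scan:
  [1] 'w' (letter)
  [2] 'o' (letter)
  [3] 'n' (letter)
  [4] 'd' (letter)
  [5] 'e' (letter)
  [6] 'r' (letter)
  [7] 'f' (letter)
  [8] 'u' (letter)
  [9] 'l' (letter)
Units from scan: 9
Sound units = 9 units


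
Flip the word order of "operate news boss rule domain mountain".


Original: "operate news boss rule domain mountain"
Words (1..n): operate | news | boss | rule | domain | mountain
Reversed (n..1): mountain | domain | rule | boss | news | operate
Result = "mountain domain rule boss news operate"


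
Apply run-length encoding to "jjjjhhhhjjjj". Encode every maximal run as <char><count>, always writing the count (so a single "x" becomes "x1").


String: "jjjjhhhhjjjj"
Scanning for consecutive runs:
  'j' x 4
  'h' x 4
  'j' x 4
RLE = "j4h4j4"


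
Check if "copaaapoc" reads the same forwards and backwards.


Word: "copaaapoc"
Reversed: "copaaapoc"
Forward == Backward? copaaapoc == copaaapoc
Palindrome = Yes


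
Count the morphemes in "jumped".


Word: "jumped"
Morphemes: jump + -ed
Each morpheme carries meaning
= 2 morphemes


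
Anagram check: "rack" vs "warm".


Word 1: "rack" → sorted: ackr
Word 2: "warm" → sorted: amrw
Same letters? ackr != amrw
Anagram = No


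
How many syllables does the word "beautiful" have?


Word: "beautiful"
Syllable breakdown: beau · ti · ful
Counting: 3 parts
= 3 syllables


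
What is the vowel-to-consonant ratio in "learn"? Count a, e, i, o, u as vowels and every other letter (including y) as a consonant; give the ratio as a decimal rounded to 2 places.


Word: "learn"
Vowels (a,e,i,o,u): 2
Consonants: 3
Ratio = 2/3
= 0.67


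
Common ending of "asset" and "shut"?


Word 1: "asset"
Word 2: "shut"
Comparing from end:
  Pos -1: 't' == 't'
  Pos -2: 'e' != 'u' (stop)
LCS = "t" (length 1)


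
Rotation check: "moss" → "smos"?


Word: "moss", Candidate: "smos"
Method: check if candidate is substring of word+word
"mossmoss" contains "smos"? Yes
Is rotation = Yes


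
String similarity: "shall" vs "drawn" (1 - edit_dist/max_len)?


Word 1: "shall" (length 5)
Word 2: "drawn" (length 5)
One optimal edit sequence:
  1. substitute 's' -> 'd'  (+1)
  2. substitute 'h' -> 'r'  (+1)
  3. keep 'a'
  4. substitute 'l' -> 'w'  (+1)
  5. substitute 'l' -> 'n'  (+1)
Edit distance = 4
Max length = max(5, 5) = 5
Similarity = 1 - 4/5
= 0.2000


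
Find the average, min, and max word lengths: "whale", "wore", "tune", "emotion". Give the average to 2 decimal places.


Lengths: "whale"=5, "wore"=4, "tune"=4, "emotion"=7
Sum = 20, Count = 4
Average = 20/4 = 5.00
= avg=5.00, min=4, max=7


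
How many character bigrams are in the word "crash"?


Word: "crash" (length 5)
Number of 2-grams = length - 2 + 1 = 5 - 2 + 1
= 4


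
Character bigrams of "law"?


Word: "law" (length 3)
Number of bigrams = 3 - 2 + 1 = 2
  Position 0: "la"
  Position 1: "aw"
Bigrams = "la", "aw"


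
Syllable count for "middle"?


Word: "middle"
Syllable breakdown: mid · dle
Counting: 2 parts
= 2 syllables


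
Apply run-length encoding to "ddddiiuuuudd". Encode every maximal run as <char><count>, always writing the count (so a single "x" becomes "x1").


String: "ddddiiuuuudd"
Scanning for consecutive runs:
  'd' x 4
  'i' x 2
  'u' x 4
  'd' x 2
RLE = "d4i2u4d2"


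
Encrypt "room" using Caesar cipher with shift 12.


Word: "room"
Shift: 12
Each letter → (letter + shift) mod 26:
  'r' (17) + 12 = 3 → 'd'
  'o' (14) + 12 = 0 → 'a'
  'o' (14) + 12 = 0 → 'a'
  'm' (12) + 12 = 24 → 'y'
Result = "daay"


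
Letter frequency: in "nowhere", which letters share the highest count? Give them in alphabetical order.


Word: "nowhere"
Letter counts:
  'e': 2
  'h': 1
  'n': 1
  'o': 1
  'r': 1
  'w': 1
Maximum count = 2
Most frequent = 'e' (2 times each)


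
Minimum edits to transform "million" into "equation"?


Word 1: "million" (length 7)
Word 2: "equation" (length 8)
One optimal edit sequence (insert/delete/substitute each cost 1):
  1. insert 'e'  (+1)
  2. substitute 'm' -> 'q'  (+1)
  3. substitute 'i' -> 'u'  (+1)
  4. substitute 'l' -> 'a'  (+1)
  5. substitute 'l' -> 't'  (+1)
  6. keep 'i'
  7. keep 'o'
  8. keep 'n'
Total edit operations: 5
Edit distance = 5


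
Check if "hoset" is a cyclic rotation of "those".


Word: "those", Candidate: "hoset"
Method: check if candidate is substring of word+word
"thosethose" contains "hoset"? Yes
Is rotation = Yes


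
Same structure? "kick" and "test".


Pattern of "kick": [0, 1, 2, 0]
Pattern of "test": [0, 1, 2, 0]
Patterns match
Same pattern = Yes


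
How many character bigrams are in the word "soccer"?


Word: "soccer" (length 6)
Number of 2-grams = length - 2 + 1 = 6 - 2 + 1
= 5


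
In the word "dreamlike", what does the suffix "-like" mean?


Suffix: -like
Example: dreamlike (dream + -like)
Meaning = resembling


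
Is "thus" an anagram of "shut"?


Word 1: "shut" → sorted: hstu
Word 2: "thus" → sorted: hstu
Same letters? hstu == hstu
Anagram = Yes


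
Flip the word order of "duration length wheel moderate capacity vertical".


Original: "duration length wheel moderate capacity vertical"
Words (1..n): duration | length | wheel | moderate | capacity | vertical
Reversed (n..1): vertical | capacity | moderate | wheel | length | duration
Result = "vertical capacity moderate wheel length duration"


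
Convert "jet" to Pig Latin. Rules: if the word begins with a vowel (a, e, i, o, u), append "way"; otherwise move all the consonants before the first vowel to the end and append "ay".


Word: "jet"
Starts with consonant(s) → move to end, add 'ay'
Consonant cluster: "j"
Pig Latin = "etjay"


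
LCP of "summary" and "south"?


Word 1: "summary"
Word 2: "south"
Comparing from start:
  Pos 0: 's' == 's'
  Pos 1: 'u' != 'o' (stop)
LCP = "s" (length 1)


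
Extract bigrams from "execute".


Word: "execute" (length 7)
Number of bigrams = 7 - 2 + 1 = 6
  Position 0: "ex"
  Position 1: "xe"
  Position 2: "ec"
  Position 3: "cu"
  Position 4: "ut"
  Position 5: "te"
Bigrams = "ex", "xe", "ec", "cu", "ut", "te"


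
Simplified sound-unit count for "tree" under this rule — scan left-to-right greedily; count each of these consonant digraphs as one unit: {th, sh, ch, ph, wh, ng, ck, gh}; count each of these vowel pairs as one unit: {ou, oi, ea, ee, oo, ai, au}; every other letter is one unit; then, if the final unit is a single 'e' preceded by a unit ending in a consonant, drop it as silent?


Word: "tree" (4 letters)
Left-to-right scan:
  (1) 't' (letter)
  (2) 'r' (letter)
  (3) 'ee' (vowel-pair)
Units from scan: 3
Sound units = 3 units


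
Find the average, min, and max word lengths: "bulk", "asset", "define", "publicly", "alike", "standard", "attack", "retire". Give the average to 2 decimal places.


Lengths: "bulk"=4, "asset"=5, "define"=6, "publicly"=8, "alike"=5, "standard"=8, "attack"=6, "retire"=6
Sum = 48, Count = 8
Average = 48/8 = 6.00
= avg=6.00, min=4, max=8


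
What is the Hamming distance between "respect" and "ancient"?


Comparing character by character (same length = 7):
  Pos 0: 'r' vs 'a' !=
  Pos 1: 'e' vs 'n' !=
  Pos 2: 's' vs 'c' !=
  Pos 3: 'p' vs 'i' !=
  Pos 4: 'e' vs 'e' =
  Pos 5: 'c' vs 'n' !=
  Pos 6: 't' vs 't' =
Hamming distance = 5


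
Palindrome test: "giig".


Word: "giig"
Reversed: "giig"
Forward == Backward? giig == giig
Palindrome = Yes


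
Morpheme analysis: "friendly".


Word: "friendly"
Morphemes: friend | -ly
Each morpheme carries meaning
= 2 morphemes


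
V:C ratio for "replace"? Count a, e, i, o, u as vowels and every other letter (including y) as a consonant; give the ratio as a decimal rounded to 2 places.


Word: "replace"
Vowels (a,e,i,o,u): 3
Consonants: 4
Ratio = 3/4
= 0.75


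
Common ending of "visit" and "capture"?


Word 1: "visit"
Word 2: "capture"
Comparing from end:
  Pos -1: 't' != 'e' (stop)
LCS = "" (length 0)


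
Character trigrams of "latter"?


Word: "latter" (length 6)
Number of trigrams = 6 - 3 + 1 = 4
  Position 0: "lat"
  Position 1: "att"
  Position 2: "tte"
  Position 3: "ter"
Trigrams = "lat", "att", "tte", "ter"


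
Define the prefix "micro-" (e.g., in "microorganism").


Prefix: micro-
Example: microorganism = micro- + organism
Meaning = small


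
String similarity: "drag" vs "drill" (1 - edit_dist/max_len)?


Word 1: "drag" (length 4)
Word 2: "drill" (length 5)
One optimal edit sequence:
  1. keep 'd'
  2. keep 'r'
  3. insert 'i'  (+1)
  4. substitute 'a' -> 'l'  (+1)
  5. substitute 'g' -> 'l'  (+1)
Edit distance = 3
Max length = max(4, 5) = 5
Similarity = 1 - 3/5
= 0.4000


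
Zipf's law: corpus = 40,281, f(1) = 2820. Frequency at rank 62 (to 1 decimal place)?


Zipf's law: f(r) = f(1) / r
f(1) = 2820
f(62) = 2820 / 62
= 45.5 occurrences


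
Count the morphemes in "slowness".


Word: "slowness"
Morphemes: slow + -ness
Each morpheme carries meaning
= 2 morphemes


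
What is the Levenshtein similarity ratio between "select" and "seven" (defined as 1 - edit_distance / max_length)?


Word 1: "select" (length 6)
Word 2: "seven" (length 5)
One optimal edit sequence:
  1. keep 's'
  2. keep 'e'
  3. substitute 'l' -> 'v'  (+1)
  4. keep 'e'
  5. delete 'c'  (+1)
  6. substitute 't' -> 'n'  (+1)
Edit distance = 3
Max length = max(6, 5) = 6
Similarity = 1 - 3/6
= 0.5000


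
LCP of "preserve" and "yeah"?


Word 1: "preserve"
Word 2: "yeah"
Comparing from start:
  Pos 0: 'p' != 'y' (stop)
LCP = "" (length 0)


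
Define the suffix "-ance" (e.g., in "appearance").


Suffix: -ance
As in: appearance -> appear + -ance
Meaning = state of


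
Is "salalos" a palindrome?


Word: "salalos"
Reversed: "solalas"
Forward == Backward? salalos != solalas
Palindrome = No


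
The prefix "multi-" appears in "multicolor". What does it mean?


Prefix: multi-
Example: multicolor = multi- + color
Meaning = many


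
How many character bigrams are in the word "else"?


Word: "else" (length 4)
Number of 2-grams = length - 2 + 1 = 4 - 2 + 1
= 3


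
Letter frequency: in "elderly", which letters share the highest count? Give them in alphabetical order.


Word: "elderly"
Letter counts:
  'd': 1
  'e': 2
  'l': 2
  'r': 1
  'y': 1
Maximum count = 2
Most frequent = 'e', 'l' (2 times each)


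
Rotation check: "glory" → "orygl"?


Word: "glory", Candidate: "orygl"
Method: check if candidate is substring of word+word
"gloryglory" contains "orygl"? Yes
Is rotation = Yes


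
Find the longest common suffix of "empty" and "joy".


Word 1: "empty"
Word 2: "joy"
Comparing from end:
  Pos -1: 'y' == 'y'
  Pos -2: 't' != 'o' (stop)
LCS = "y" (length 1)


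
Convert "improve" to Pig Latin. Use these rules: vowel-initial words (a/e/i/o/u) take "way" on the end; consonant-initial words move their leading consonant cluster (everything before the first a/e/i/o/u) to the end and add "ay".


Word: "improve"
Starts with vowel → add 'way'
Pig Latin = "improveway"


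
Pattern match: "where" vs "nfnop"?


Pattern of "where": [0, 1, 2, 3, 2]
Pattern of "nfnop": [0, 1, 0, 2, 3]
Patterns do not match
Same pattern = No


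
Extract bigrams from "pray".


Word: "pray" (length 4)
Number of bigrams = 4 - 2 + 1 = 3
  Position 0: "pr"
  Position 1: "ra"
  Position 2: "ay"
Bigrams = "pr", "ra", "ay"


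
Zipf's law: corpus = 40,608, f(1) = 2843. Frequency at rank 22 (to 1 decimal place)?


Zipf's law: f(r) = f(1) / r
f(1) = 2843
f(22) = 2843 / 22
= 129.2 occurrences


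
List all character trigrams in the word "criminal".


Word: "criminal" (length 8)
Number of trigrams = 8 - 3 + 1 = 6
  Position 0: "cri"
  Position 1: "rim"
  Position 2: "imi"
  Position 3: "min"
  Position 4: "ina"
  Position 5: "nal"
Trigrams = "cri", "rim", "imi", "min", "ina", "nal"


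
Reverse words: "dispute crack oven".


Original: "dispute crack oven"
Words (1..n): dispute | crack | oven
Reversed (n..1): oven | crack | dispute
Result = "oven crack dispute"


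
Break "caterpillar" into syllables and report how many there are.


Word: "caterpillar"
Syllable breakdown: cat / er / pil / lar
Counting: 4 parts
= 4 syllables


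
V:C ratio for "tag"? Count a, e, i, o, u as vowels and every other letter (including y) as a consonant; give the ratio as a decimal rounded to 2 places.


Word: "tag"
Vowels (a,e,i,o,u): 1
Consonants: 2
Ratio = 1/2
= 0.50


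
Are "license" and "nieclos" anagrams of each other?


Word 1: "license" → sorted: ceeilns
Word 2: "nieclos" → sorted: ceilnos
Same letters? ceeilns != ceilnos
Anagram = No


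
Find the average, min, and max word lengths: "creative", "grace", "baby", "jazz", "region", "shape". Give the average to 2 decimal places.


Lengths: "creative"=8, "grace"=5, "baby"=4, "jazz"=4, "region"=6, "shape"=5
Sum = 32, Count = 6
Average = 32/6 = 5.33
= avg=5.33, min=4, max=8


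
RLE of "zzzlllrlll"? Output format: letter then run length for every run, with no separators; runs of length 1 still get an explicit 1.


String: "zzzlllrlll"
Scanning for consecutive runs:
  'z' x 3
  'l' x 3
  'r' x 1
  'l' x 3
RLE = "z3l3r1l3"


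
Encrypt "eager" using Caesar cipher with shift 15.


Word: "eager"
Shift: 15
Each letter → (letter + shift) mod 26:
  'e' (4) + 15 = 19 → 't'
  'a' (0) + 15 = 15 → 'p'
  'g' (6) + 15 = 21 → 'v'
  'e' (4) + 15 = 19 → 't'
  'r' (17) + 15 = 6 → 'g'
Result = "tpvtg"


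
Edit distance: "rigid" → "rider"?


Word 1: "rigid" (length 5)
Word 2: "rider" (length 5)
One optimal edit sequence (insert/delete/substitute each cost 1):
  1. keep 'r'
  2. keep 'i'
  3. substitute 'g' -> 'd'  (+1)
  4. substitute 'i' -> 'e'  (+1)
  5. substitute 'd' -> 'r'  (+1)
Total edit operations: 3
Edit distance = 3


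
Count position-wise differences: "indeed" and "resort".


Comparing character by character (same length = 6):
  Pos 0: 'i' vs 'r' !=
  Pos 1: 'n' vs 'e' !=
  Pos 2: 'd' vs 's' !=
  Pos 3: 'e' vs 'o' !=
  Pos 4: 'e' vs 'r' !=
  Pos 5: 'd' vs 't' !=
Hamming distance = 6


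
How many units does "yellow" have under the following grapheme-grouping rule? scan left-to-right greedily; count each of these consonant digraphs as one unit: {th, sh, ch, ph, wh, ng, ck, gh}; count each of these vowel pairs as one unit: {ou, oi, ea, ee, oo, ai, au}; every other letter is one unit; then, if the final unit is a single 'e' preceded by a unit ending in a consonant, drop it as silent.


Word: "yellow" (6 letters)
Left-to-right scan:
  [1] 'y' (letter)
  [2] 'e' (letter)
  [3] 'l' (letter)
  [4] 'l' (letter)
  [5] 'o' (letter)
  [6] 'w' (letter)
Units from scan: 6
Sound units = 6 units


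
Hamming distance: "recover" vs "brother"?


Comparing character by character (same length = 7):
  Pos 0: 'r' vs 'b' !=
  Pos 1: 'e' vs 'r' !=
  Pos 2: 'c' vs 'o' !=
  Pos 3: 'o' vs 't' !=
  Pos 4: 'v' vs 'h' !=
  Pos 5: 'e' vs 'e' =
  Pos 6: 'r' vs 'r' =
Hamming distance = 5


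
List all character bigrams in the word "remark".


Word: "remark" (length 6)
Number of bigrams = 6 - 2 + 1 = 5
  Position 0: "re"
  Position 1: "em"
  Position 2: "ma"
  Position 3: "ar"
  Position 4: "rk"
Bigrams = "re", "em", "ma", "ar", "rk"


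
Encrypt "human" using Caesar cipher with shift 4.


Word: "human"
Shift: 4
Each letter → (letter + shift) mod 26:
  'h' (7) + 4 = 11 → 'l'
  'u' (20) + 4 = 24 → 'y'
  'm' (12) + 4 = 16 → 'q'
  'a' (0) + 4 = 4 → 'e'
  'n' (13) + 4 = 17 → 'r'
Result = "lyqer"


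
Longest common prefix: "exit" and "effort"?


Word 1: "exit"
Word 2: "effort"
Comparing from start:
  Pos 0: 'e' == 'e'
  Pos 1: 'x' != 'f' (stop)
LCP = "e" (length 1)


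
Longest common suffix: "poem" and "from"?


Word 1: "poem"
Word 2: "from"
Comparing from end:
  Pos -1: 'm' == 'm'
  Pos -2: 'e' != 'o' (stop)
LCS = "m" (length 1)


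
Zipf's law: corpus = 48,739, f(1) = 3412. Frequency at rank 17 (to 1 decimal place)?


Zipf's law: f(r) = f(1) / r
f(1) = 3412
f(17) = 3412 / 17
= 200.7 occurrences


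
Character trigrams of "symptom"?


Word: "symptom" (length 7)
Number of trigrams = 7 - 3 + 1 = 5
  Position 0: "sym"
  Position 1: "ymp"
  Position 2: "mpt"
  Position 3: "pto"
  Position 4: "tom"
Trigrams = "sym", "ymp", "mpt", "pto", "tom"


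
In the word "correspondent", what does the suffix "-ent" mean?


Suffix: -ent
Example: correspondent (correspond + -ent)
Meaning = one who / that which


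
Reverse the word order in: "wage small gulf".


Original: "wage small gulf"
Words (1..n): wage | small | gulf
Reversed (n..1): gulf | small | wage
Result = "gulf small wage"


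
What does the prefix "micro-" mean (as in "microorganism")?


Prefix: micro-
Example: microorganism (micro- + organism)
Meaning = small


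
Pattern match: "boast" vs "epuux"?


Pattern of "boast": [0, 1, 2, 3, 4]
Pattern of "epuux": [0, 1, 2, 2, 3]
Patterns do not match
Same pattern = No


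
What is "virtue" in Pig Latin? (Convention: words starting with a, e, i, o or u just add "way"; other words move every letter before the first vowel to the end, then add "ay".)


Word: "virtue"
Starts with consonant(s) → move to end, add 'ay'
Consonant cluster: "v"
Pig Latin = "irtuevay"
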